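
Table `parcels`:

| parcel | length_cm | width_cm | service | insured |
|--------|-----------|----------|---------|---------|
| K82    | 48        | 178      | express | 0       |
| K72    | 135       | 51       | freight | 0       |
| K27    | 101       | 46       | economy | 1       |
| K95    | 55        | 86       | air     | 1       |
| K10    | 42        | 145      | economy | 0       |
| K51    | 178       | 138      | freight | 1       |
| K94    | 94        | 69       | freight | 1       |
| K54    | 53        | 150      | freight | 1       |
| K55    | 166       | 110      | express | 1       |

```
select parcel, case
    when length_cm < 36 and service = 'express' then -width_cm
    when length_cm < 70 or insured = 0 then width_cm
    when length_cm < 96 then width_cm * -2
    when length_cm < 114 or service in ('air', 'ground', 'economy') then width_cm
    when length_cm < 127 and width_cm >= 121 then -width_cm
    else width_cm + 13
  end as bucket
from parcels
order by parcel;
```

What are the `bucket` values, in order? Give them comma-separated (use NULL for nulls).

parcel=K10: length_cm < 70 or insured = 0 → 145
parcel=K27: length_cm < 114 or service in ('air', 'ground', 'economy') → 46
parcel=K51: ELSE → 151
parcel=K54: length_cm < 70 or insured = 0 → 150
parcel=K55: ELSE → 123
parcel=K72: length_cm < 70 or insured = 0 → 51
parcel=K82: length_cm < 70 or insured = 0 → 178
parcel=K94: length_cm < 96 → -138
parcel=K95: length_cm < 70 or insured = 0 → 86

145, 46, 151, 150, 123, 51, 178, -138, 86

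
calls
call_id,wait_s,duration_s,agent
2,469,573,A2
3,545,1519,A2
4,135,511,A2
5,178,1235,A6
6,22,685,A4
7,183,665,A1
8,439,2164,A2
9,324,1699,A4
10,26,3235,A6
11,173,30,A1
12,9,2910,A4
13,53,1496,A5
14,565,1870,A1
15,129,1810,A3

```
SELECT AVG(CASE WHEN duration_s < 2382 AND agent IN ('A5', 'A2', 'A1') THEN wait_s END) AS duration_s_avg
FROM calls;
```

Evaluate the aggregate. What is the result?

320.25

call_id=2: ✓ → 469
call_id=3: ✓ → 545
call_id=4: ✓ → 135
call_id=5: ✗
call_id=6: ✗
call_id=7: ✓ → 183
call_id=8: ✓ → 439
call_id=9: ✗
call_id=10: ✗
call_id=11: ✓ → 173
call_id=12: ✗
call_id=13: ✓ → 53
call_id=14: ✓ → 565
call_id=15: ✗
duration_s_avg = (469 + 545 + 135 + 183 + 439 + 173 + 53 + 565) / 8 = 320.25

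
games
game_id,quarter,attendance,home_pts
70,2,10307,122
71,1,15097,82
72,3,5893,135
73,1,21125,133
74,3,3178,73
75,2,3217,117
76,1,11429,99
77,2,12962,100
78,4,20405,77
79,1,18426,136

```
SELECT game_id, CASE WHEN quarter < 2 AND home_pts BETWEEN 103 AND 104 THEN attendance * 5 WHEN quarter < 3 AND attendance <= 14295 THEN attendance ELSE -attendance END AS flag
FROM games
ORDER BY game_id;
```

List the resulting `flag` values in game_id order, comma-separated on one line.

game_id=70: quarter < 3 AND attendance <= 14295 → 10307
game_id=71: ELSE → -15097
game_id=72: ELSE → -5893
game_id=73: ELSE → -21125
game_id=74: ELSE → -3178
game_id=75: quarter < 3 AND attendance <= 14295 → 3217
game_id=76: quarter < 3 AND attendance <= 14295 → 11429
game_id=77: quarter < 3 AND attendance <= 14295 → 12962
game_id=78: ELSE → -20405
game_id=79: ELSE → -18426

10307, -15097, -5893, -21125, -3178, 3217, 11429, 12962, -20405, -18426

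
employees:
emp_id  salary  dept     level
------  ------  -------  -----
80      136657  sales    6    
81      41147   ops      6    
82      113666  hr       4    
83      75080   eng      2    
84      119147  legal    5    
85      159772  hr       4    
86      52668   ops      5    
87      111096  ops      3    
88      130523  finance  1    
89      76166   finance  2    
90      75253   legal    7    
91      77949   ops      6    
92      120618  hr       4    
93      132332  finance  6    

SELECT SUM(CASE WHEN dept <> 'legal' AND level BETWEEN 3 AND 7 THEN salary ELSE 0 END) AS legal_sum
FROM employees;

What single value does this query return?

945905

emp_id=80: ✓ → 136657
emp_id=81: ✓ → 41147
emp_id=82: ✓ → 113666
emp_id=83: ✗
emp_id=84: ✗
emp_id=85: ✓ → 159772
emp_id=86: ✓ → 52668
emp_id=87: ✓ → 111096
emp_id=88: ✗
emp_id=89: ✗
emp_id=90: ✗
emp_id=91: ✓ → 77949
emp_id=92: ✓ → 120618
emp_id=93: ✓ → 132332
legal_sum = 136657 + 41147 + 113666 + 159772 + 52668 + 111096 + 77949 + 120618 + 132332 = 945905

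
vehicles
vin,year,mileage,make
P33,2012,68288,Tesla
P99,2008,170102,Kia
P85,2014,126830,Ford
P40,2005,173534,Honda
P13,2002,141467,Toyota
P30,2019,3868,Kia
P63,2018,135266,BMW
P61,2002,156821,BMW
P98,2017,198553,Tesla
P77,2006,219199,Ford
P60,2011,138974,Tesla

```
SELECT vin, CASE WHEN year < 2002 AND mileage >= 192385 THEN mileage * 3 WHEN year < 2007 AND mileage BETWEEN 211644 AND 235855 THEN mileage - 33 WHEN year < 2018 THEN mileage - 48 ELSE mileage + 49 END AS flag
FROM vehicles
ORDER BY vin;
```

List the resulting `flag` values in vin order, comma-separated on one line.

141419, 3917, 68240, 173486, 138926, 156773, 135315, 219166, 126782, 198505, 170054

vin=P13: year < 2018 → 141419
vin=P30: ELSE → 3917
vin=P33: year < 2018 → 68240
vin=P40: year < 2018 → 173486
vin=P60: year < 2018 → 138926
vin=P61: year < 2018 → 156773
vin=P63: ELSE → 135315
vin=P77: year < 2007 AND mileage BETWEEN 211644 AND 235855 → 219166
vin=P85: year < 2018 → 126782
vin=P98: year < 2018 → 198505
vin=P99: year < 2018 → 170054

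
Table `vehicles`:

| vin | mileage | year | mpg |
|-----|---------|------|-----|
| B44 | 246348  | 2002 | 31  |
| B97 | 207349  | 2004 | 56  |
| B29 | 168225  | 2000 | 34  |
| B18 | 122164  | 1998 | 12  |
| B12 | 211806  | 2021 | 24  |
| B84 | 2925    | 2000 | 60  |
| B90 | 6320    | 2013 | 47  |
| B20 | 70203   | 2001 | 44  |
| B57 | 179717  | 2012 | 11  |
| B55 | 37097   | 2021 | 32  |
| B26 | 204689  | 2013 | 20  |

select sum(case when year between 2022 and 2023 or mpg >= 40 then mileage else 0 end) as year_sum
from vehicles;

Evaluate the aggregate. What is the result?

286797

vin=B44: ✗
vin=B97: ✓ → 207349
vin=B29: ✗
vin=B18: ✗
vin=B12: ✗
vin=B84: ✓ → 2925
vin=B90: ✓ → 6320
vin=B20: ✓ → 70203
vin=B57: ✗
vin=B55: ✗
vin=B26: ✗
year_sum = 207349 + 2925 + 6320 + 70203 = 286797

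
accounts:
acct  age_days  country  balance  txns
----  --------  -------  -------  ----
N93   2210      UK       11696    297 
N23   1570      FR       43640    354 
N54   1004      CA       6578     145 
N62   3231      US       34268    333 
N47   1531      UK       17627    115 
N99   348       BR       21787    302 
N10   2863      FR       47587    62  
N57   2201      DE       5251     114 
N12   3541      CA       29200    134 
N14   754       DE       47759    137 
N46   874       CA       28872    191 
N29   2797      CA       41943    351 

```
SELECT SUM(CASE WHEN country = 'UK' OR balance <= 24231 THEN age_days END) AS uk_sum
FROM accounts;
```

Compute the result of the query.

7294

acct=N93: ✓ → 2210
acct=N23: ✗
acct=N54: ✓ → 1004
acct=N62: ✗
acct=N47: ✓ → 1531
acct=N99: ✓ → 348
acct=N10: ✗
acct=N57: ✓ → 2201
acct=N12: ✗
acct=N14: ✗
acct=N46: ✗
acct=N29: ✗
uk_sum = 2210 + 1004 + 1531 + 348 + 2201 = 7294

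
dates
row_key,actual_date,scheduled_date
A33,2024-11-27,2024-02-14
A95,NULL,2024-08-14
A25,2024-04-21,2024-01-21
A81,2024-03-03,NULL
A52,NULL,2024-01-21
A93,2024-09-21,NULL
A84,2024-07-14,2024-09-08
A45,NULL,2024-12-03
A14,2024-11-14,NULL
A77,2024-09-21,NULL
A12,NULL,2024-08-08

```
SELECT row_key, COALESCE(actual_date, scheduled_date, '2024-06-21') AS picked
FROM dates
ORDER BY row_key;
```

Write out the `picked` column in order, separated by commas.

2024-08-08, 2024-11-14, 2024-04-21, 2024-11-27, 2024-12-03, 2024-01-21, 2024-09-21, 2024-03-03, 2024-07-14, 2024-09-21, 2024-08-14

row_key=A12: actual_date=NULL, scheduled_date=2024-08-08 → 2024-08-08
row_key=A14: actual_date=2024-11-14 → 2024-11-14
row_key=A25: actual_date=2024-04-21 → 2024-04-21
row_key=A33: actual_date=2024-11-27 → 2024-11-27
row_key=A45: actual_date=NULL, scheduled_date=2024-12-03 → 2024-12-03
row_key=A52: actual_date=NULL, scheduled_date=2024-01-21 → 2024-01-21
row_key=A77: actual_date=2024-09-21 → 2024-09-21
row_key=A81: actual_date=2024-03-03 → 2024-03-03
row_key=A84: actual_date=2024-07-14 → 2024-07-14
row_key=A93: actual_date=2024-09-21 → 2024-09-21
row_key=A95: actual_date=NULL, scheduled_date=2024-08-14 → 2024-08-14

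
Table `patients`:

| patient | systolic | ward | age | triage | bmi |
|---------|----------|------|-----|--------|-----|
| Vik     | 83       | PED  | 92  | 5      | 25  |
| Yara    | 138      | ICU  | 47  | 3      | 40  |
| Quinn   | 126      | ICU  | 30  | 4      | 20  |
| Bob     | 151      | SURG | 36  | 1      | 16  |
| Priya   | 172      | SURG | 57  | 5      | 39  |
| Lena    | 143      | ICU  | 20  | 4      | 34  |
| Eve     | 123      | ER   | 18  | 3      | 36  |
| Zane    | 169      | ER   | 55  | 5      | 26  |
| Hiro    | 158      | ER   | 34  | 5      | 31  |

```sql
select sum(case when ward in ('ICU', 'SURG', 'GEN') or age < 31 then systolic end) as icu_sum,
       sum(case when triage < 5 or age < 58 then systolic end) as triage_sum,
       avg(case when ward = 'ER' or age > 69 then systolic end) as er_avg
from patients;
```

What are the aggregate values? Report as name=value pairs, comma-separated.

[icu_sum: ward in ('ICU', 'SURG', 'GEN') or age < 31]
patient=Vik: ✗
patient=Yara: ✓ → 138
patient=Quinn: ✓ → 126
patient=Bob: ✓ → 151
patient=Priya: ✓ → 172
patient=Lena: ✓ → 143
patient=Eve: ✓ → 123
patient=Zane: ✗
patient=Hiro: ✗
icu_sum = 138 + 126 + 151 + 172 + 143 + 123 = 853
—
[triage_sum: triage < 5 or age < 58]
patient=Vik: ✗
patient=Yara: ✓ → 138
patient=Quinn: ✓ → 126
patient=Bob: ✓ → 151
patient=Priya: ✓ → 172
patient=Lena: ✓ → 143
patient=Eve: ✓ → 123
patient=Zane: ✓ → 169
patient=Hiro: ✓ → 158
triage_sum = 138 + 126 + 151 + 172 + 143 + 123 + 169 + 158 = 1180
—
[er_avg: ward = 'ER' or age > 69]
patient=Vik: ✓ → 83
patient=Yara: ✗
patient=Quinn: ✗
patient=Bob: ✗
patient=Priya: ✗
patient=Lena: ✗
patient=Eve: ✓ → 123
patient=Zane: ✓ → 169
patient=Hiro: ✓ → 158
er_avg = (83 + 123 + 169 + 158) / 4 = 133.25

icu_sum=853, triage_sum=1180, er_avg=133.25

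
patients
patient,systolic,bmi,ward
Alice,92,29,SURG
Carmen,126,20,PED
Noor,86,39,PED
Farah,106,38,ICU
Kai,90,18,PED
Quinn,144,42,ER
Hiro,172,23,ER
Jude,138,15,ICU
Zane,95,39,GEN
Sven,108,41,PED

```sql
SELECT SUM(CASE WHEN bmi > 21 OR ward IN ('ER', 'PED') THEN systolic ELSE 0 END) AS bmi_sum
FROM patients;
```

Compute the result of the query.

patient=Alice: ✓ → 92
patient=Carmen: ✓ → 126
patient=Noor: ✓ → 86
patient=Farah: ✓ → 106
patient=Kai: ✓ → 90
patient=Quinn: ✓ → 144
patient=Hiro: ✓ → 172
patient=Jude: ✗
patient=Zane: ✓ → 95
patient=Sven: ✓ → 108
bmi_sum = 92 + 126 + 86 + 106 + 90 + 144 + 172 + 95 + 108 = 1019

1019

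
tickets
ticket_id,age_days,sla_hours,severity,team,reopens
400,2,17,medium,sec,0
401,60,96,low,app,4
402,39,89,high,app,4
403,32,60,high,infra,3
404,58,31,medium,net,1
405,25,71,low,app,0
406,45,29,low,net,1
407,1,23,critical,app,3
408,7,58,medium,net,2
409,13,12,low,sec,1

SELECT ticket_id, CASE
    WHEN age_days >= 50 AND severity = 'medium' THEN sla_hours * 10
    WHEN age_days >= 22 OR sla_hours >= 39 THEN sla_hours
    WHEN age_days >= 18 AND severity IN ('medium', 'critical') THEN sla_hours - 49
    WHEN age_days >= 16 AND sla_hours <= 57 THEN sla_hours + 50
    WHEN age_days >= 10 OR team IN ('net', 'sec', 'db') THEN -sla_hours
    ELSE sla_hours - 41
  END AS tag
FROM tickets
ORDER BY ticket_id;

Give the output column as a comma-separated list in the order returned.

-17, 96, 89, 60, 310, 71, 29, -18, 58, -12

ticket_id=400: age_days >= 10 OR team IN ('net', 'sec', 'db') → -17
ticket_id=401: age_days >= 22 OR sla_hours >= 39 → 96
ticket_id=402: age_days >= 22 OR sla_hours >= 39 → 89
ticket_id=403: age_days >= 22 OR sla_hours >= 39 → 60
ticket_id=404: age_days >= 50 AND severity = 'medium' → 310
ticket_id=405: age_days >= 22 OR sla_hours >= 39 → 71
ticket_id=406: age_days >= 22 OR sla_hours >= 39 → 29
ticket_id=407: ELSE → -18
ticket_id=408: age_days >= 22 OR sla_hours >= 39 → 58
ticket_id=409: age_days >= 10 OR team IN ('net', 'sec', 'db') → -12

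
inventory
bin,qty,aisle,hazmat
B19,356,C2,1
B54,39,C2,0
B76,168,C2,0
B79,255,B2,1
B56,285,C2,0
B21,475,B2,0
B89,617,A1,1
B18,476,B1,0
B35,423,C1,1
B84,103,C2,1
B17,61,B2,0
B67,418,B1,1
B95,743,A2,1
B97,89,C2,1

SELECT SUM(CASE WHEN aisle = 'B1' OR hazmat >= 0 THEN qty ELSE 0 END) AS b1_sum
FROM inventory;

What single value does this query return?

bin=B19: ✓ → 356
bin=B54: ✓ → 39
bin=B76: ✓ → 168
bin=B79: ✓ → 255
bin=B56: ✓ → 285
bin=B21: ✓ → 475
bin=B89: ✓ → 617
bin=B18: ✓ → 476
bin=B35: ✓ → 423
bin=B84: ✓ → 103
bin=B17: ✓ → 61
bin=B67: ✓ → 418
bin=B95: ✓ → 743
bin=B97: ✓ → 89
b1_sum = 356 + 39 + 168 + 255 + 285 + 475 + 617 + 476 + 423 + 103 + 61 + 418 + 743 + 89 = 4508

4508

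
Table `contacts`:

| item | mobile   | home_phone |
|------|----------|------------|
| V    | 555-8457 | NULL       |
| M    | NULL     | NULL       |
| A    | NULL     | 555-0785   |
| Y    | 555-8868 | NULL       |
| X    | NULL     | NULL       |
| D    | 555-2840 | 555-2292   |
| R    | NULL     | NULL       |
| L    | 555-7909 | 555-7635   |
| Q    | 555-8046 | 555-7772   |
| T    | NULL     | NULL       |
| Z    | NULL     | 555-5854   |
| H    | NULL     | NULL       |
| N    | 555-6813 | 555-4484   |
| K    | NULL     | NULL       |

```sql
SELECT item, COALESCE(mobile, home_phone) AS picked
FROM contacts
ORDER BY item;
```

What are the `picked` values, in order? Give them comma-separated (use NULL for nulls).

item=A: mobile=NULL, home_phone=555-0785 → 555-0785
item=D: mobile=555-2840 → 555-2840
item=H: mobile=NULL, home_phone=NULL (all NULL) → NULL
item=K: mobile=NULL, home_phone=NULL (all NULL) → NULL
item=L: mobile=555-7909 → 555-7909
item=M: mobile=NULL, home_phone=NULL (all NULL) → NULL
item=N: mobile=555-6813 → 555-6813
item=Q: mobile=555-8046 → 555-8046
item=R: mobile=NULL, home_phone=NULL (all NULL) → NULL
item=T: mobile=NULL, home_phone=NULL (all NULL) → NULL
item=V: mobile=555-8457 → 555-8457
item=X: mobile=NULL, home_phone=NULL (all NULL) → NULL
item=Y: mobile=555-8868 → 555-8868
item=Z: mobile=NULL, home_phone=555-5854 → 555-5854

555-0785, 555-2840, NULL, NULL, 555-7909, NULL, 555-6813, 555-8046, NULL, NULL, 555-8457, NULL, 555-8868, 555-5854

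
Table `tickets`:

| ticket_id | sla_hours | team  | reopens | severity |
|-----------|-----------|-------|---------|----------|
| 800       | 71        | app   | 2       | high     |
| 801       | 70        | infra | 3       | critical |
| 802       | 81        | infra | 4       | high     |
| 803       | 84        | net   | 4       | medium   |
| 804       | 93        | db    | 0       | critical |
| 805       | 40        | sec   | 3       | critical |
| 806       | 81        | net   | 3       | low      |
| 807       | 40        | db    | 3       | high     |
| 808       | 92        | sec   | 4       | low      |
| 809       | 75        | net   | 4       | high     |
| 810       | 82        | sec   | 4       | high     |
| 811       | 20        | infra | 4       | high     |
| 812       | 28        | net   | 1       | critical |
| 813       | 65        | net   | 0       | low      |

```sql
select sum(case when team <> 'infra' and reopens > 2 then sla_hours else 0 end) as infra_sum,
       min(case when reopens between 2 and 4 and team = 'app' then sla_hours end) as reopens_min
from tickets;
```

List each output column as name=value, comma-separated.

infra_sum=494, reopens_min=71

[infra_sum: team <> 'infra' and reopens > 2]
ticket_id=800: ✗
ticket_id=801: ✗
ticket_id=802: ✗
ticket_id=803: ✓ → 84
ticket_id=804: ✗
ticket_id=805: ✓ → 40
ticket_id=806: ✓ → 81
ticket_id=807: ✓ → 40
ticket_id=808: ✓ → 92
ticket_id=809: ✓ → 75
ticket_id=810: ✓ → 82
ticket_id=811: ✗
ticket_id=812: ✗
ticket_id=813: ✗
infra_sum = 84 + 40 + 81 + 40 + 92 + 75 + 82 = 494
—
[reopens_min: reopens between 2 and 4 and team = 'app']
ticket_id=800: ✓ → 71
ticket_id=801: ✗
ticket_id=802: ✗
ticket_id=803: ✗
ticket_id=804: ✗
ticket_id=805: ✗
ticket_id=806: ✗
ticket_id=807: ✗
ticket_id=808: ✗
ticket_id=809: ✗
ticket_id=810: ✗
ticket_id=811: ✗
ticket_id=812: ✗
ticket_id=813: ✗
reopens_min = MIN(71) = 71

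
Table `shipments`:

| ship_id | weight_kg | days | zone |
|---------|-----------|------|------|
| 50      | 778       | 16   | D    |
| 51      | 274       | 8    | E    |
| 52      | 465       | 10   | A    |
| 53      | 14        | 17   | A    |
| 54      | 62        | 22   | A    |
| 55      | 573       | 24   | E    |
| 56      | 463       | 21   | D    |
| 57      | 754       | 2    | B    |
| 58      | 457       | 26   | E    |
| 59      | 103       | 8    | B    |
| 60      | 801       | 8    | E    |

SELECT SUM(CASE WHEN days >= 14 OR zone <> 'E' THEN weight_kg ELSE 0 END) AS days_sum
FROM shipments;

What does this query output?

3669

ship_id=50: ✓ → 778
ship_id=51: ✗
ship_id=52: ✓ → 465
ship_id=53: ✓ → 14
ship_id=54: ✓ → 62
ship_id=55: ✓ → 573
ship_id=56: ✓ → 463
ship_id=57: ✓ → 754
ship_id=58: ✓ → 457
ship_id=59: ✓ → 103
ship_id=60: ✗
days_sum = 778 + 465 + 14 + 62 + 573 + 463 + 754 + 457 + 103 = 3669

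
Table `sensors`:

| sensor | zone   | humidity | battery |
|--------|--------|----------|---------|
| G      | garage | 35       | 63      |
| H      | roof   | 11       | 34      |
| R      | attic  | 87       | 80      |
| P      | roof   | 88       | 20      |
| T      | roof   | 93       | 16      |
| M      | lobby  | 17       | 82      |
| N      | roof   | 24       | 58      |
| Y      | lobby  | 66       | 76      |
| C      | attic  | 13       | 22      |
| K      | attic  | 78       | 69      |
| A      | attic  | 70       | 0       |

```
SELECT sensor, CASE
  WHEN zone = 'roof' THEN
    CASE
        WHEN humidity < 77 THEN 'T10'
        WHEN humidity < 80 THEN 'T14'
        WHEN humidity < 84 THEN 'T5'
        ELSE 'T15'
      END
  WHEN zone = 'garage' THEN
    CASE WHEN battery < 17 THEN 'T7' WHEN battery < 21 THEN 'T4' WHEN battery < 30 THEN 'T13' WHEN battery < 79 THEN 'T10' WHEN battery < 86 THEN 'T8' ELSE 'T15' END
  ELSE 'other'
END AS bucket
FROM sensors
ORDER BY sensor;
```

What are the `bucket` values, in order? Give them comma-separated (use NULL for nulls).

other, other, T10, T10, other, other, T10, T15, other, T15, other

sensor=A: zone='attic' → outer ELSE → other
sensor=C: zone='attic' → outer ELSE → other
sensor=G: zone='garage' → inner[battery < 79] → T10
sensor=H: zone='roof' → inner[humidity < 77] → T10
sensor=K: zone='attic' → outer ELSE → other
sensor=M: zone='lobby' → outer ELSE → other
sensor=N: zone='roof' → inner[humidity < 77] → T10
sensor=P: zone='roof' → inner[ELSE] → T15
sensor=R: zone='attic' → outer ELSE → other
sensor=T: zone='roof' → inner[ELSE] → T15
sensor=Y: zone='lobby' → outer ELSE → other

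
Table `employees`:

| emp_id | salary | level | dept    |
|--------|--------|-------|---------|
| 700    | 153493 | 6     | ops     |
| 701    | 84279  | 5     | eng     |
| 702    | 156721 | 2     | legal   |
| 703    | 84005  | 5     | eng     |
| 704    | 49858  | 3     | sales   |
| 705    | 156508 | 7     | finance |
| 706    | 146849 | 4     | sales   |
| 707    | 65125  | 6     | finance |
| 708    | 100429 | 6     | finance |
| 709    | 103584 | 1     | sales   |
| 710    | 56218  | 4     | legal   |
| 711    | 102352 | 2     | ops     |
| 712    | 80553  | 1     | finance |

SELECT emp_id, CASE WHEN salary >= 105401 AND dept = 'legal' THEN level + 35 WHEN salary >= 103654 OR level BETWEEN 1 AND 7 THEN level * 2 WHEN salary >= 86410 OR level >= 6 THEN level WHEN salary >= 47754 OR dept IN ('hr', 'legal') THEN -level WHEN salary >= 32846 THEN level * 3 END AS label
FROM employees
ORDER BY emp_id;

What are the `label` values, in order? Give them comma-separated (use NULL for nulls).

12, 10, 37, 10, 6, 14, 8, 12, 12, 2, 8, 4, 2

emp_id=700: salary >= 103654 OR level BETWEEN 1 AND 7 → 12
emp_id=701: salary >= 103654 OR level BETWEEN 1 AND 7 → 10
emp_id=702: salary >= 105401 AND dept = 'legal' → 37
emp_id=703: salary >= 103654 OR level BETWEEN 1 AND 7 → 10
emp_id=704: salary >= 103654 OR level BETWEEN 1 AND 7 → 6
emp_id=705: salary >= 103654 OR level BETWEEN 1 AND 7 → 14
emp_id=706: salary >= 103654 OR level BETWEEN 1 AND 7 → 8
emp_id=707: salary >= 103654 OR level BETWEEN 1 AND 7 → 12
emp_id=708: salary >= 103654 OR level BETWEEN 1 AND 7 → 12
emp_id=709: salary >= 103654 OR level BETWEEN 1 AND 7 → 2
emp_id=710: salary >= 103654 OR level BETWEEN 1 AND 7 → 8
emp_id=711: salary >= 103654 OR level BETWEEN 1 AND 7 → 4
emp_id=712: salary >= 103654 OR level BETWEEN 1 AND 7 → 2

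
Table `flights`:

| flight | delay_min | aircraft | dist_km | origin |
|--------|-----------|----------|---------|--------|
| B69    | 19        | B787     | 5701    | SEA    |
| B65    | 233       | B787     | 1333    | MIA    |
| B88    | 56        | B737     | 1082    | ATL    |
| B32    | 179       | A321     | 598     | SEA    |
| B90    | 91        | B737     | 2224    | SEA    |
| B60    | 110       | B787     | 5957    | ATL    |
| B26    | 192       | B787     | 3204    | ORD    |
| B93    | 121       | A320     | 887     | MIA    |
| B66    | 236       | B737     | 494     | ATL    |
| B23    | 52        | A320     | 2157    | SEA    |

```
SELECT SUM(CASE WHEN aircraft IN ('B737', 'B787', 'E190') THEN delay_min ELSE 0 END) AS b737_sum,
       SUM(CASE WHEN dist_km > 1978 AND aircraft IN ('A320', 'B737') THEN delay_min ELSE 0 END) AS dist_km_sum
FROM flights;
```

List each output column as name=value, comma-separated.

[b737_sum: aircraft IN ('B737', 'B787', 'E190')]
flight=B69: ✓ → 19
flight=B65: ✓ → 233
flight=B88: ✓ → 56
flight=B32: ✗
flight=B90: ✓ → 91
flight=B60: ✓ → 110
flight=B26: ✓ → 192
flight=B93: ✗
flight=B66: ✓ → 236
flight=B23: ✗
b737_sum = 19 + 233 + 56 + 91 + 110 + 192 + 236 = 937
—
[dist_km_sum: dist_km > 1978 AND aircraft IN ('A320', 'B737')]
flight=B69: ✗
flight=B65: ✗
flight=B88: ✗
flight=B32: ✗
flight=B90: ✓ → 91
flight=B60: ✗
flight=B26: ✗
flight=B93: ✗
flight=B66: ✗
flight=B23: ✓ → 52
dist_km_sum = 91 + 52 = 143

b737_sum=937, dist_km_sum=143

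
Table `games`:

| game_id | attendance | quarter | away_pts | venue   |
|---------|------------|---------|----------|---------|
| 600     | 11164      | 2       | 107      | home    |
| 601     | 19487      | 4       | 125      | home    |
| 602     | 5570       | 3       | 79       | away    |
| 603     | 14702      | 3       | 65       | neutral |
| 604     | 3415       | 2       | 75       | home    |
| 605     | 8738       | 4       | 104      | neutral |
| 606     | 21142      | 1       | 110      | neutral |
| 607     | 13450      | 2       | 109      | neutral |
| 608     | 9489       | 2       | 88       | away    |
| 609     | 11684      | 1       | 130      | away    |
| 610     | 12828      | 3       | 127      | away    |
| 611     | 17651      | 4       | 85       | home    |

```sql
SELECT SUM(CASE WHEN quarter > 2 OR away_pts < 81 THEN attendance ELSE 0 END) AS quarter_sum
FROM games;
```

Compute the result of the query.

game_id=600: ✗
game_id=601: ✓ → 19487
game_id=602: ✓ → 5570
game_id=603: ✓ → 14702
game_id=604: ✓ → 3415
game_id=605: ✓ → 8738
game_id=606: ✗
game_id=607: ✗
game_id=608: ✗
game_id=609: ✗
game_id=610: ✓ → 12828
game_id=611: ✓ → 17651
quarter_sum = 19487 + 5570 + 14702 + 3415 + 8738 + 12828 + 17651 = 82391

82391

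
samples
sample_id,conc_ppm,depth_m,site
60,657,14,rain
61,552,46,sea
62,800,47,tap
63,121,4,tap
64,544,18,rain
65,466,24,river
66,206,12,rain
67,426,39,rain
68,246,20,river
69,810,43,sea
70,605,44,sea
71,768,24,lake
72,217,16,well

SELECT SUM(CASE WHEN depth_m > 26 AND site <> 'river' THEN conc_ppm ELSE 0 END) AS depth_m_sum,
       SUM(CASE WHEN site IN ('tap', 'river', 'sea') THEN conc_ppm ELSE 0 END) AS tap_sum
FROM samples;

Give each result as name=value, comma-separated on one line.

depth_m_sum=3193, tap_sum=3600

[depth_m_sum: depth_m > 26 AND site <> 'river']
sample_id=60: ✗
sample_id=61: ✓ → 552
sample_id=62: ✓ → 800
sample_id=63: ✗
sample_id=64: ✗
sample_id=65: ✗
sample_id=66: ✗
sample_id=67: ✓ → 426
sample_id=68: ✗
sample_id=69: ✓ → 810
sample_id=70: ✓ → 605
sample_id=71: ✗
sample_id=72: ✗
depth_m_sum = 552 + 800 + 426 + 810 + 605 = 3193
—
[tap_sum: site IN ('tap', 'river', 'sea')]
sample_id=60: ✗
sample_id=61: ✓ → 552
sample_id=62: ✓ → 800
sample_id=63: ✓ → 121
sample_id=64: ✗
sample_id=65: ✓ → 466
sample_id=66: ✗
sample_id=67: ✗
sample_id=68: ✓ → 246
sample_id=69: ✓ → 810
sample_id=70: ✓ → 605
sample_id=71: ✗
sample_id=72: ✗
tap_sum = 552 + 800 + 121 + 466 + 246 + 810 + 605 = 3600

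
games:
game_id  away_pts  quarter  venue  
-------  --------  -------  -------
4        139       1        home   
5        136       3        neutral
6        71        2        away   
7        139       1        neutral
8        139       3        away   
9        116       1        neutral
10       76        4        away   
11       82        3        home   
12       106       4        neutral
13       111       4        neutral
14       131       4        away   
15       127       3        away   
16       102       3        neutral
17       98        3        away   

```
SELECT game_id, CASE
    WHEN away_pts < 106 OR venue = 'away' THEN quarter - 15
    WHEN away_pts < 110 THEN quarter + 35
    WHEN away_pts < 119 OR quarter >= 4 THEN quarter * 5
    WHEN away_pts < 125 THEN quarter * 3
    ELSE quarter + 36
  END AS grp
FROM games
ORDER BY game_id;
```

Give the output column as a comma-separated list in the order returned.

game_id=4: ELSE → 37
game_id=5: ELSE → 39
game_id=6: away_pts < 106 OR venue = 'away' → -13
game_id=7: ELSE → 37
game_id=8: away_pts < 106 OR venue = 'away' → -12
game_id=9: away_pts < 119 OR quarter >= 4 → 5
game_id=10: away_pts < 106 OR venue = 'away' → -11
game_id=11: away_pts < 106 OR venue = 'away' → -12
game_id=12: away_pts < 110 → 39
game_id=13: away_pts < 119 OR quarter >= 4 → 20
game_id=14: away_pts < 106 OR venue = 'away' → -11
game_id=15: away_pts < 106 OR venue = 'away' → -12
game_id=16: away_pts < 106 OR venue = 'away' → -12
game_id=17: away_pts < 106 OR venue = 'away' → -12

37, 39, -13, 37, -12, 5, -11, -12, 39, 20, -11, -12, -12, -12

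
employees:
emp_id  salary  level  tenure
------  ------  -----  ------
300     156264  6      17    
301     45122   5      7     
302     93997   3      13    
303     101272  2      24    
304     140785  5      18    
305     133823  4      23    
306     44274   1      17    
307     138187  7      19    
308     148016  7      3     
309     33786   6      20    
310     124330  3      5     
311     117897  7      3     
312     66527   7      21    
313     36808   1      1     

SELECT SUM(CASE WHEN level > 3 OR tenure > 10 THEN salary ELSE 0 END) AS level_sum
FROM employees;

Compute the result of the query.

1219950

emp_id=300: ✓ → 156264
emp_id=301: ✓ → 45122
emp_id=302: ✓ → 93997
emp_id=303: ✓ → 101272
emp_id=304: ✓ → 140785
emp_id=305: ✓ → 133823
emp_id=306: ✓ → 44274
emp_id=307: ✓ → 138187
emp_id=308: ✓ → 148016
emp_id=309: ✓ → 33786
emp_id=310: ✗
emp_id=311: ✓ → 117897
emp_id=312: ✓ → 66527
emp_id=313: ✗
level_sum = 156264 + 45122 + 93997 + 101272 + 140785 + 133823 + 44274 + 138187 + 148016 + 33786 + 117897 + 66527 = 1219950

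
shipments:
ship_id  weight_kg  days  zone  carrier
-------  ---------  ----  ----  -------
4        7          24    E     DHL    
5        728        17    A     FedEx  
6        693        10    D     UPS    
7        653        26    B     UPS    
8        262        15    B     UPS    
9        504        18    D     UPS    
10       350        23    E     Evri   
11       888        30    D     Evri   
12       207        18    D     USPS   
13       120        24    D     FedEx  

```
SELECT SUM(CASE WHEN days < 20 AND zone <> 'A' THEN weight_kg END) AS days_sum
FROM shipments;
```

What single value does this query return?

1666

ship_id=4: ✗
ship_id=5: ✗
ship_id=6: ✓ → 693
ship_id=7: ✗
ship_id=8: ✓ → 262
ship_id=9: ✓ → 504
ship_id=10: ✗
ship_id=11: ✗
ship_id=12: ✓ → 207
ship_id=13: ✗
days_sum = 693 + 262 + 504 + 207 = 1666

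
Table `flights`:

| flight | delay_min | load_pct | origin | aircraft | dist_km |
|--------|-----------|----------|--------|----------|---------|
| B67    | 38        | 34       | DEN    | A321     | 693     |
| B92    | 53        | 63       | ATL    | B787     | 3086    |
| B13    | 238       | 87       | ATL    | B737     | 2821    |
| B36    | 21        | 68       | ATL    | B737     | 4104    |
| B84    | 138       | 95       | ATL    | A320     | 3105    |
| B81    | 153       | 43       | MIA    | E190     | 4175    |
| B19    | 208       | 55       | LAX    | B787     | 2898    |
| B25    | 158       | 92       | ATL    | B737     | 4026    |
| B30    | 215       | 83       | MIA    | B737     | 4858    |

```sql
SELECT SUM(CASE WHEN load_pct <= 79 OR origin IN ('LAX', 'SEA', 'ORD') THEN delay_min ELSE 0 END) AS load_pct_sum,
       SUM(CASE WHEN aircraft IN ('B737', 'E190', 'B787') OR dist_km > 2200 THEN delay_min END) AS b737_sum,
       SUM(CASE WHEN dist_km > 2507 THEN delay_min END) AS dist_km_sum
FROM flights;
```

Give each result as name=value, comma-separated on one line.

load_pct_sum=473, b737_sum=1184, dist_km_sum=1184

[load_pct_sum: load_pct <= 79 OR origin IN ('LAX', 'SEA', 'ORD')]
flight=B67: ✓ → 38
flight=B92: ✓ → 53
flight=B13: ✗
flight=B36: ✓ → 21
flight=B84: ✗
flight=B81: ✓ → 153
flight=B19: ✓ → 208
flight=B25: ✗
flight=B30: ✗
load_pct_sum = 38 + 53 + 21 + 153 + 208 = 473
—
[b737_sum: aircraft IN ('B737', 'E190', 'B787') OR dist_km > 2200]
flight=B67: ✗
flight=B92: ✓ → 53
flight=B13: ✓ → 238
flight=B36: ✓ → 21
flight=B84: ✓ → 138
flight=B81: ✓ → 153
flight=B19: ✓ → 208
flight=B25: ✓ → 158
flight=B30: ✓ → 215
b737_sum = 53 + 238 + 21 + 138 + 153 + 208 + 158 + 215 = 1184
—
[dist_km_sum: dist_km > 2507]
flight=B67: ✗
flight=B92: ✓ → 53
flight=B13: ✓ → 238
flight=B36: ✓ → 21
flight=B84: ✓ → 138
flight=B81: ✓ → 153
flight=B19: ✓ → 208
flight=B25: ✓ → 158
flight=B30: ✓ → 215
dist_km_sum = 53 + 238 + 21 + 138 + 153 + 208 + 158 + 215 = 1184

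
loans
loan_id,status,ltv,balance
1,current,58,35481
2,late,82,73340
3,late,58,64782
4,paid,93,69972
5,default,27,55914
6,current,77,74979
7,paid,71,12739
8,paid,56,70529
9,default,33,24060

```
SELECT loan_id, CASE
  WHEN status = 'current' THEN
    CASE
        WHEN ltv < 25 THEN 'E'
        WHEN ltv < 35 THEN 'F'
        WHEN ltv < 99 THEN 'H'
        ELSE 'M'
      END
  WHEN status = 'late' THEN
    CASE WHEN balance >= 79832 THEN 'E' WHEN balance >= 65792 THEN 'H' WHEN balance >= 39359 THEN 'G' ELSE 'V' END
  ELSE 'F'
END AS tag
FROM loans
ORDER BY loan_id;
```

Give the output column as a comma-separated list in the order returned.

loan_id=1: status='current' → inner[ltv < 99] → H
loan_id=2: status='late' → inner[balance >= 65792] → H
loan_id=3: status='late' → inner[balance >= 39359] → G
loan_id=4: status='paid' → outer ELSE → F
loan_id=5: status='default' → outer ELSE → F
loan_id=6: status='current' → inner[ltv < 99] → H
loan_id=7: status='paid' → outer ELSE → F
loan_id=8: status='paid' → outer ELSE → F
loan_id=9: status='default' → outer ELSE → F

H, H, G, F, F, H, F, F, F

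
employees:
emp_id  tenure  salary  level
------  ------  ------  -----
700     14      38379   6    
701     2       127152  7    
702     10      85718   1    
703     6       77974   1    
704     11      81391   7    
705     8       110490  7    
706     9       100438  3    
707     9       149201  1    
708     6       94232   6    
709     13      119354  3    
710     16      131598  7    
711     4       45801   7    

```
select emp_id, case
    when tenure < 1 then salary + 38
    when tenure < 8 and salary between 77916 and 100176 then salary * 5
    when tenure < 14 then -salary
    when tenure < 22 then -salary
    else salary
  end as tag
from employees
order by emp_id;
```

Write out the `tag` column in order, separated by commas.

emp_id=700: tenure < 22 → -38379
emp_id=701: tenure < 14 → -127152
emp_id=702: tenure < 14 → -85718
emp_id=703: tenure < 8 and salary between 77916 and 100176 → 389870
emp_id=704: tenure < 14 → -81391
emp_id=705: tenure < 14 → -110490
emp_id=706: tenure < 14 → -100438
emp_id=707: tenure < 14 → -149201
emp_id=708: tenure < 8 and salary between 77916 and 100176 → 471160
emp_id=709: tenure < 14 → -119354
emp_id=710: tenure < 22 → -131598
emp_id=711: tenure < 14 → -45801

-38379, -127152, -85718, 389870, -81391, -110490, -100438, -149201, 471160, -119354, -131598, -45801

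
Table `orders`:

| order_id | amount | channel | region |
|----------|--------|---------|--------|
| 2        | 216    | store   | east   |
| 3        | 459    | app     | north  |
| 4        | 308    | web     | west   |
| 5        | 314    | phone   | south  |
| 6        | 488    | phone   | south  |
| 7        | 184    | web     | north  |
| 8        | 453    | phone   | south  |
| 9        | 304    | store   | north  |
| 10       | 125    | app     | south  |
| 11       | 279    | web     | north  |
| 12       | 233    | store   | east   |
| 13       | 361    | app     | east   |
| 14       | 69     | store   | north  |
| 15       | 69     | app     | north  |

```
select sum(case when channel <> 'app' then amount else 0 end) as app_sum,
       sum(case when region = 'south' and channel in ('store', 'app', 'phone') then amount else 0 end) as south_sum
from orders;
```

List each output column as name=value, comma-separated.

app_sum=2848, south_sum=1380

[app_sum: channel <> 'app']
order_id=2: ✓ → 216
order_id=3: ✗
order_id=4: ✓ → 308
order_id=5: ✓ → 314
order_id=6: ✓ → 488
order_id=7: ✓ → 184
order_id=8: ✓ → 453
order_id=9: ✓ → 304
order_id=10: ✗
order_id=11: ✓ → 279
order_id=12: ✓ → 233
order_id=13: ✗
order_id=14: ✓ → 69
order_id=15: ✗
app_sum = 216 + 308 + 314 + 488 + 184 + 453 + 304 + 279 + 233 + 69 = 2848
—
[south_sum: region = 'south' and channel in ('store', 'app', 'phone')]
order_id=2: ✗
order_id=3: ✗
order_id=4: ✗
order_id=5: ✓ → 314
order_id=6: ✓ → 488
order_id=7: ✗
order_id=8: ✓ → 453
order_id=9: ✗
order_id=10: ✓ → 125
order_id=11: ✗
order_id=12: ✗
order_id=13: ✗
order_id=14: ✗
order_id=15: ✗
south_sum = 314 + 488 + 453 + 125 = 1380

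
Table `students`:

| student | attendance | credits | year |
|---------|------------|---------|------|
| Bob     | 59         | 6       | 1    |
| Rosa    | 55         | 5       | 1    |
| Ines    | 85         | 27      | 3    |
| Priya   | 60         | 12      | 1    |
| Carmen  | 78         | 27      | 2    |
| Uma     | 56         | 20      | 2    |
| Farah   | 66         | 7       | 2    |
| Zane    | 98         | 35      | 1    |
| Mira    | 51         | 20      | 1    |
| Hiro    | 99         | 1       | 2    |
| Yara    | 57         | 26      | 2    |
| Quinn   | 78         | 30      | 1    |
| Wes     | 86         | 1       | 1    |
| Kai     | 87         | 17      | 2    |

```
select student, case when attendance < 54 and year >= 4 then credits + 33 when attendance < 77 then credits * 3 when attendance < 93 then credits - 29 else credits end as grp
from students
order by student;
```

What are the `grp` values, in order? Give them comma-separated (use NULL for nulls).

student=Bob: attendance < 77 → 18
student=Carmen: attendance < 93 → -2
student=Farah: attendance < 77 → 21
student=Hiro: ELSE → 1
student=Ines: attendance < 93 → -2
student=Kai: attendance < 93 → -12
student=Mira: attendance < 77 → 60
student=Priya: attendance < 77 → 36
student=Quinn: attendance < 93 → 1
student=Rosa: attendance < 77 → 15
student=Uma: attendance < 77 → 60
student=Wes: attendance < 93 → -28
student=Yara: attendance < 77 → 78
student=Zane: ELSE → 35

18, -2, 21, 1, -2, -12, 60, 36, 1, 15, 60, -28, 78, 35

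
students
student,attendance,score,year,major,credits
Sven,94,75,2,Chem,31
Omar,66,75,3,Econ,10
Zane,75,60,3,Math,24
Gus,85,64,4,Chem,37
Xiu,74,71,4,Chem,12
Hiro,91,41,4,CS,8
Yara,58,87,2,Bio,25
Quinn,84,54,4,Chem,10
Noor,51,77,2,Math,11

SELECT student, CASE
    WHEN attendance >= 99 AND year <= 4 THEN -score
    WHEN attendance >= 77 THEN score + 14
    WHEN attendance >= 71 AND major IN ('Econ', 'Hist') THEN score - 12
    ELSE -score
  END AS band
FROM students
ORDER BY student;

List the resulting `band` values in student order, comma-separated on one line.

student=Gus: attendance >= 77 → 78
student=Hiro: attendance >= 77 → 55
student=Noor: ELSE → -77
student=Omar: ELSE → -75
student=Quinn: attendance >= 77 → 68
student=Sven: attendance >= 77 → 89
student=Xiu: ELSE → -71
student=Yara: ELSE → -87
student=Zane: ELSE → -60

78, 55, -77, -75, 68, 89, -71, -87, -60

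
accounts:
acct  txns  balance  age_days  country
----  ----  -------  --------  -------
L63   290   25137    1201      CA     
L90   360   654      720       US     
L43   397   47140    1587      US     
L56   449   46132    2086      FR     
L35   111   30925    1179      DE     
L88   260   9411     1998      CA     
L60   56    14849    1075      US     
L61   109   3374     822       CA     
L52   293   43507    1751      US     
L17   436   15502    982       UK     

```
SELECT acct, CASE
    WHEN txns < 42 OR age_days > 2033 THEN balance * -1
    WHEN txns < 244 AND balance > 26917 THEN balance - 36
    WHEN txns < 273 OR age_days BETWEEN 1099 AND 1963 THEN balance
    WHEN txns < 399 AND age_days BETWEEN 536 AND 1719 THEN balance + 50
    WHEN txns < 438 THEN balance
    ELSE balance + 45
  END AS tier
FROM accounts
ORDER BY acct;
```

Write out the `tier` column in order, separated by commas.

15502, 30889, 47140, 43507, -46132, 14849, 3374, 25137, 9411, 704

acct=L17: txns < 438 → 15502
acct=L35: txns < 244 AND balance > 26917 → 30889
acct=L43: txns < 273 OR age_days BETWEEN 1099 AND 1963 → 47140
acct=L52: txns < 273 OR age_days BETWEEN 1099 AND 1963 → 43507
acct=L56: txns < 42 OR age_days > 2033 → -46132
acct=L60: txns < 273 OR age_days BETWEEN 1099 AND 1963 → 14849
acct=L61: txns < 273 OR age_days BETWEEN 1099 AND 1963 → 3374
acct=L63: txns < 273 OR age_days BETWEEN 1099 AND 1963 → 25137
acct=L88: txns < 273 OR age_days BETWEEN 1099 AND 1963 → 9411
acct=L90: txns < 399 AND age_days BETWEEN 536 AND 1719 → 704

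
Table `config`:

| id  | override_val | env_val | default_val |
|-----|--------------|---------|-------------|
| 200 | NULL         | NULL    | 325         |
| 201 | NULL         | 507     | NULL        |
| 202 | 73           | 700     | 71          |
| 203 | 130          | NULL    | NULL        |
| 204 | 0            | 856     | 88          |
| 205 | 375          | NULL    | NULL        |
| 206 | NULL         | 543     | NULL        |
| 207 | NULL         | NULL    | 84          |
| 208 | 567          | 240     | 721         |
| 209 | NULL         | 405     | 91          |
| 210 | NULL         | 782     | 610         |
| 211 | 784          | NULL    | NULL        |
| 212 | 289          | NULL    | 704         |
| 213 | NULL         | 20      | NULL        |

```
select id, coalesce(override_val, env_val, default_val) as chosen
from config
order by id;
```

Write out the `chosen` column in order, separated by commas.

id=200: override_val=NULL, env_val=NULL, default_val=325 → 325
id=201: override_val=NULL, env_val=507 → 507
id=202: override_val=73 → 73
id=203: override_val=130 → 130
id=204: override_val=0 → 0
id=205: override_val=375 → 375
id=206: override_val=NULL, env_val=543 → 543
id=207: override_val=NULL, env_val=NULL, default_val=84 → 84
id=208: override_val=567 → 567
id=209: override_val=NULL, env_val=405 → 405
id=210: override_val=NULL, env_val=782 → 782
id=211: override_val=784 → 784
id=212: override_val=289 → 289
id=213: override_val=NULL, env_val=20 → 20

325, 507, 73, 130, 0, 375, 543, 84, 567, 405, 782, 784, 289, 20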